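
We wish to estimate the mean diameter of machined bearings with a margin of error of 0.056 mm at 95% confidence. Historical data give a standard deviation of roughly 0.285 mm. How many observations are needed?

For a mean, the margin of error is E = z·σ/√n, so n = (zσ/E)².
At 95% confidence, z = 1.960.
n = (1.960 × 0.285 / 0.056)² = 99.50
Round up: n = 100.

n = 100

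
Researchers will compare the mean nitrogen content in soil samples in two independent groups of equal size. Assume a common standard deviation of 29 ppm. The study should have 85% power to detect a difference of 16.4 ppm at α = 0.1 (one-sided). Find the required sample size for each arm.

For two equal groups, n per group = 2·((z_α + z_β)·σ/δ)².
z_α = 1.282; z_β = 1.036 (power 85%).
n = 2 × (2.318 × 29 / 16.4)² = 2 × 16.80 = 33.60
Round up: n = 34 per group.

34 per group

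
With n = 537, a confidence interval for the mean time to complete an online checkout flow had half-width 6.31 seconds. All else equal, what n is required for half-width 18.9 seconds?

60

Margin of error scales as 1/√n, so n₂ = n₁·(E₁/E₂)².
n₂ = 537 × (6.31/18.9)² = 537 × 0.1115 = 59.88
Round up: n₂ = 60.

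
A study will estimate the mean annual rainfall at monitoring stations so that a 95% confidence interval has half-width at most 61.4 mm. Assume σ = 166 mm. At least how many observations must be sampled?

n = 29

For a mean, the margin of error is E = z·σ/√n, so n = (zσ/E)².
At 95% confidence, z = 1.960.
n = (1.960 × 166 / 61.4)² = 28.08
Round up: n = 29.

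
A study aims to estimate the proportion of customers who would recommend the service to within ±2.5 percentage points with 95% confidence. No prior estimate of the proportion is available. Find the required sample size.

1537

For a proportion with margin E = 0.025 at 95% confidence, z = 1.960.
With no prior estimate, use p = 0.5, which maximizes p(1−p) at 0.25.
n = 0.25 × (z/E)² = 0.25 × (1.960/0.025)² = 1536.64
Round up: n = 1537.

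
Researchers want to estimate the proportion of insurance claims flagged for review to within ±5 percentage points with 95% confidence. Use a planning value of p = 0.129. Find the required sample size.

For a proportion with margin E = 0.05 at 95% confidence, z = 1.960.
n = p̂(1−p̂)(z/E)² = 0.129 × 0.871 × (1.960/0.05)² = 172.66
Round up: n = 173.

n = 173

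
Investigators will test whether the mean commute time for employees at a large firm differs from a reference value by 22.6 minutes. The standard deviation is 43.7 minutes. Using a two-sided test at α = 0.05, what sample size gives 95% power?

For a one-sample z-test, n = ((z_{α/2} + z_β)·σ/δ)².
z_{α/2} = 1.960 (two-sided α = 0.05); z_β = 1.645 (power 95% → β = 0.05).
n = (3.605 × 43.7 / 22.6)² = 48.59
Round up: n = 49.

49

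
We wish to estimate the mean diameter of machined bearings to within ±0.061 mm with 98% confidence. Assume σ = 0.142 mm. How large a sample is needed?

30

For a mean, the margin of error is E = z·σ/√n, so n = (zσ/E)².
At 98% confidence, z = 2.326.
n = (2.326 × 0.142 / 0.061)² = 29.32
Round up: n = 30.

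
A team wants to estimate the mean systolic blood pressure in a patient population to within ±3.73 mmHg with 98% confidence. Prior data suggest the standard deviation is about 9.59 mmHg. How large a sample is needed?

For a mean, the margin of error is E = z·σ/√n, so n = (zσ/E)².
At 98% confidence, z = 2.326.
n = (2.326 × 9.59 / 3.73)² = 35.76
Round up: n = 36.

n = 36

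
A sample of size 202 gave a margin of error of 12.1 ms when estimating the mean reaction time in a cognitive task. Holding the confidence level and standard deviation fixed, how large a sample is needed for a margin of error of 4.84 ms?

Margin of error scales as 1/√n, so n₂ = n₁·(E₁/E₂)².
n₂ = 202 × (12.1/4.84)² = 202 × 6.25 = 1262.50
Round up: n₂ = 1263.

1263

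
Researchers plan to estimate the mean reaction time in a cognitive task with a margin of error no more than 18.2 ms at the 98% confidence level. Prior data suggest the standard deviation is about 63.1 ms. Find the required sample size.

For a mean, the margin of error is E = z·σ/√n, so n = (zσ/E)².
At 98% confidence, z = 2.326.
n = (2.326 × 63.1 / 18.2)² = 65.03
Round up: n = 66.

66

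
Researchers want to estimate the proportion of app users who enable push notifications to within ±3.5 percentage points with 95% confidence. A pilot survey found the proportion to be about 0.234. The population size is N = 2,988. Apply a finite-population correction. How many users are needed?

For a proportion with margin E = 0.035 at 95% confidence, z = 1.960.
n = p̂(1−p̂)(z/E)² = 0.234 × 0.766 × (1.960/0.035)² = 562.11 — call this n₀.
Finite-population correction with N = 2,988: n = n₀ / (1 + (n₀−1)/N) = 562.11 / 1.188 = 473.16
Round up: n = 474.

474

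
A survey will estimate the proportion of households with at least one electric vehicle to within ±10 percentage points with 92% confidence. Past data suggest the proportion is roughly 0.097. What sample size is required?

27

For a proportion with margin E = 0.1 at 92% confidence, z = 1.751.
n = p̂(1−p̂)(z/E)² = 0.097 × 0.903 × (1.751/0.1)² = 26.86
Round up: n = 27.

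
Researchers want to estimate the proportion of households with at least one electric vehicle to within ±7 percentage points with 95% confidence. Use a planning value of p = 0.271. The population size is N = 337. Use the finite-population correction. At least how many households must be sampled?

For a proportion with margin E = 0.07 at 95% confidence, z = 1.960.
n = p̂(1−p̂)(z/E)² = 0.271 × 0.729 × (1.960/0.07)² = 154.89 — call this n₀.
Finite-population correction with N = 337: n = n₀ / (1 + (n₀−1)/N) = 154.89 / 1.457 = 106.31
Round up: n = 107.

107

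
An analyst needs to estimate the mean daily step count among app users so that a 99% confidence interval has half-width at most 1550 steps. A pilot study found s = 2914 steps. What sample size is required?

24

For a mean, the margin of error is E = z·σ/√n, so n = (zσ/E)².
At 99% confidence, z = 2.576.
n = (2.576 × 2914 / 1550)² = 23.45
Round up: n = 24.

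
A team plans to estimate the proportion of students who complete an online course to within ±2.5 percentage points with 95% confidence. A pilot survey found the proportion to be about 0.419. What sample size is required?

For a proportion with margin E = 0.025 at 95% confidence, z = 1.960.
n = p̂(1−p̂)(z/E)² = 0.419 × 0.581 × (1.960/0.025)² = 1496.31
Round up: n = 1497.

1497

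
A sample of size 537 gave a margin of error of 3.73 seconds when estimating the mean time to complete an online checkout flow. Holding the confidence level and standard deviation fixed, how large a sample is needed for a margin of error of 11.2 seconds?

60

Margin of error scales as 1/√n, so n₂ = n₁·(E₁/E₂)².
n₂ = 537 × (3.73/11.2)² = 537 × 0.1109 = 59.55
Round up: n₂ = 60.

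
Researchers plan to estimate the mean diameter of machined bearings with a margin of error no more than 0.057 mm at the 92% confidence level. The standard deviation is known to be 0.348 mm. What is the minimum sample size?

115

For a mean, the margin of error is E = z·σ/√n, so n = (zσ/E)².
At 92% confidence, z = 1.751.
n = (1.751 × 0.348 / 0.057)² = 114.28
Round up: n = 115.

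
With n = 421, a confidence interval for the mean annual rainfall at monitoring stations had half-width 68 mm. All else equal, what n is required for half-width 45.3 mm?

Margin of error scales as 1/√n, so n₂ = n₁·(E₁/E₂)².
n₂ = 421 × (68/45.3)² = 421 × 2.253 = 948.51
Round up: n₂ = 949.

949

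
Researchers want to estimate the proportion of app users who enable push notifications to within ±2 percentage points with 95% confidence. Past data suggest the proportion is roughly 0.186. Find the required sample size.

n = 1455

For a proportion with margin E = 0.02 at 95% confidence, z = 1.960.
n = p̂(1−p̂)(z/E)² = 0.186 × 0.814 × (1.960/0.02)² = 1454.08
Round up: n = 1455.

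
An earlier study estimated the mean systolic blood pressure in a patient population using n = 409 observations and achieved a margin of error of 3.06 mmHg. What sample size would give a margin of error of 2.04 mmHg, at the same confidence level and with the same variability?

Margin of error scales as 1/√n, so n₂ = n₁·(E₁/E₂)².
n₂ = 409 × (3.06/2.04)² = 409 × 2.25 = 920.25
Round up: n₂ = 921.

921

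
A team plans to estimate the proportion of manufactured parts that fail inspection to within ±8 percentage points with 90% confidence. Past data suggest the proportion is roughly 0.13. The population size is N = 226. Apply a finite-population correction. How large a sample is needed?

For a proportion with margin E = 0.08 at 90% confidence, z = 1.645.
n = p̂(1−p̂)(z/E)² = 0.13 × 0.87 × (1.645/0.08)² = 47.82 — call this n₀.
Finite-population correction with N = 226: n = n₀ / (1 + (n₀−1)/N) = 47.82 / 1.207 = 39.62
Round up: n = 40.

40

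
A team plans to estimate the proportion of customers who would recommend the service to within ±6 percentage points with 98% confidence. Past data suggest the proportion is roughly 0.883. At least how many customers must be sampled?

156

For a proportion with margin E = 0.06 at 98% confidence, z = 2.326.
n = p̂(1−p̂)(z/E)² = 0.883 × 0.117 × (2.326/0.06)² = 155.26
Round up: n = 156.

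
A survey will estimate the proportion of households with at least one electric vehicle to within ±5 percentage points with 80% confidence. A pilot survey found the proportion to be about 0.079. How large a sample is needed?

For a proportion with margin E = 0.05 at 80% confidence, z = 1.282.
n = p̂(1−p̂)(z/E)² = 0.079 × 0.921 × (1.282/0.05)² = 47.83
Round up: n = 48.

48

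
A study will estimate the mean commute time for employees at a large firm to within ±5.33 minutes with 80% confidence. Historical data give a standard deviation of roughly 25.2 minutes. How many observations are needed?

For a mean, the margin of error is E = z·σ/√n, so n = (zσ/E)².
At 80% confidence, z = 1.282.
n = (1.282 × 25.2 / 5.33)² = 36.74
Round up: n = 37.

37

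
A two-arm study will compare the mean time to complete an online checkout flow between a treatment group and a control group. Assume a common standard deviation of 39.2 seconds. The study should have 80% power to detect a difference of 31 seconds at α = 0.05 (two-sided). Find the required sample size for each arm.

For two equal groups, n per group = 2·((z_{α/2} + z_β)·σ/δ)².
z_{α/2} = 1.960; z_β = 0.842 (power 80%).
n = 2 × (2.802 × 39.2 / 31)² = 2 × 12.55 = 25.10
Round up: n = 26 per group.

26 per group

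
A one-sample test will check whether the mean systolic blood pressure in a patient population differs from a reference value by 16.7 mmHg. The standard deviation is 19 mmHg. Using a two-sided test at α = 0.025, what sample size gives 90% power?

For a one-sample z-test, n = ((z_{α/2} + z_β)·σ/δ)².
z_{α/2} = 2.241 (two-sided α = 0.025); z_β = 1.282 (power 90% → β = 0.1).
n = (3.523 × 19 / 16.7)² = 16.07
Round up: n = 17.

17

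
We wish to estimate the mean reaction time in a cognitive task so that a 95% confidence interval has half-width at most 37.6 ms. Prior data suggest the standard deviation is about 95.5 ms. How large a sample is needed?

25

For a mean, the margin of error is E = z·σ/√n, so n = (zσ/E)².
At 95% confidence, z = 1.960.
n = (1.960 × 95.5 / 37.6)² = 24.78
Round up: n = 25.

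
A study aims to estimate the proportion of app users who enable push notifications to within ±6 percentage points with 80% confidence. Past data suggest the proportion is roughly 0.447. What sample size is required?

For a proportion with margin E = 0.06 at 80% confidence, z = 1.282.
n = p̂(1−p̂)(z/E)² = 0.447 × 0.553 × (1.282/0.06)² = 112.85
Round up: n = 113.

113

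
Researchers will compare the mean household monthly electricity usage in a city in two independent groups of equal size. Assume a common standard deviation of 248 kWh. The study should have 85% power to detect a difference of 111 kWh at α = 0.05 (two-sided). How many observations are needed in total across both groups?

For two equal groups, n per group = 2·((z_{α/2} + z_β)·σ/δ)².
z_{α/2} = 1.960; z_β = 1.036 (power 85%).
n = 2 × (2.996 × 248 / 111)² = 2 × 44.81 = 89.62
Round up: n = 90 per group.
Total across both groups: 2 × 90 = 180.

180 total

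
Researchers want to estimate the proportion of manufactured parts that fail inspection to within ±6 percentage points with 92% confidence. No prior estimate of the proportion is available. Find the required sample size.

213

For a proportion with margin E = 0.06 at 92% confidence, z = 1.751.
With no prior estimate, use p = 0.5, which maximizes p(1−p) at 0.25.
n = 0.25 × (z/E)² = 0.25 × (1.751/0.06)² = 212.92
Round up: n = 213.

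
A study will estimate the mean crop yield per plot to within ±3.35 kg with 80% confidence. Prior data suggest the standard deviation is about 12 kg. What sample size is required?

22

For a mean, the margin of error is E = z·σ/√n, so n = (zσ/E)².
At 80% confidence, z = 1.282.
n = (1.282 × 12 / 3.35)² = 21.09
Round up: n = 22.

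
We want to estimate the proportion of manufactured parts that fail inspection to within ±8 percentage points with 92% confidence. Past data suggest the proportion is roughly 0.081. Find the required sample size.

For a proportion with margin E = 0.08 at 92% confidence, z = 1.751.
n = p̂(1−p̂)(z/E)² = 0.081 × 0.919 × (1.751/0.08)² = 35.66
Round up: n = 36.

36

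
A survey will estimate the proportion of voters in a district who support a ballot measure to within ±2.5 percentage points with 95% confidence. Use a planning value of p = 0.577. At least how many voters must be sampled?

1501

For a proportion with margin E = 0.025 at 95% confidence, z = 1.960.
n = p̂(1−p̂)(z/E)² = 0.577 × 0.423 × (1.960/0.025)² = 1500.20
Round up: n = 1501.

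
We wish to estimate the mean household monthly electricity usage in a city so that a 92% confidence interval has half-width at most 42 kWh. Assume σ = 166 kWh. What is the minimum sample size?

48

For a mean, the margin of error is E = z·σ/√n, so n = (zσ/E)².
At 92% confidence, z = 1.751.
n = (1.751 × 166 / 42)² = 47.89
Round up: n = 48.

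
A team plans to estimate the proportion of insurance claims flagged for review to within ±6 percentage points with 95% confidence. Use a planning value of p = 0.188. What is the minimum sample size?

163

For a proportion with margin E = 0.06 at 95% confidence, z = 1.960.
n = p̂(1−p̂)(z/E)² = 0.188 × 0.812 × (1.960/0.06)² = 162.90
Round up: n = 163.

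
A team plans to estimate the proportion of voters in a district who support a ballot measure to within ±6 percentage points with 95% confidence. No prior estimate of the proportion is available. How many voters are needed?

n = 267

For a proportion with margin E = 0.06 at 95% confidence, z = 1.960.
With no prior estimate, use p = 0.5, which maximizes p(1−p) at 0.25.
n = 0.25 × (z/E)² = 0.25 × (1.960/0.06)² = 266.78
Round up: n = 267.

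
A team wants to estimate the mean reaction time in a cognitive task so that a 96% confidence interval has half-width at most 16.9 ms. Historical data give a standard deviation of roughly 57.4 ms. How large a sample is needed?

For a mean, the margin of error is E = z·σ/√n, so n = (zσ/E)².
At 96% confidence, z = 2.054.
n = (2.054 × 57.4 / 16.9)² = 48.67
Round up: n = 49.

49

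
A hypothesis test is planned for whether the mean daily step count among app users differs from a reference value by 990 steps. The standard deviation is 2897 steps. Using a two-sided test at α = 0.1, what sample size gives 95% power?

For a one-sample z-test, n = ((z_{α/2} + z_β)·σ/δ)².
z_{α/2} = 1.645 (two-sided α = 0.1); z_β = 1.645 (power 95% → β = 0.05).
n = (3.290 × 2897 / 990)² = 92.69
Round up: n = 93.

93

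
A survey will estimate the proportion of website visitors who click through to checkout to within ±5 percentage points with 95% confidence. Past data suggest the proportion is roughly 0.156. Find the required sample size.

203

For a proportion with margin E = 0.05 at 95% confidence, z = 1.960.
n = p̂(1−p̂)(z/E)² = 0.156 × 0.844 × (1.960/0.05)² = 202.32
Round up: n = 203.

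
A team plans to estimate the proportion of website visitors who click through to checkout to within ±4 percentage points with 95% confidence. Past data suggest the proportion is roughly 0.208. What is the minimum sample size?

396

For a proportion with margin E = 0.04 at 95% confidence, z = 1.960.
n = p̂(1−p̂)(z/E)² = 0.208 × 0.792 × (1.960/0.04)² = 395.53
Round up: n = 396.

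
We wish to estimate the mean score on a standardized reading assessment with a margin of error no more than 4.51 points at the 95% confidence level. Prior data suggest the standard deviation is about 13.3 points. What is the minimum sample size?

For a mean, the margin of error is E = z·σ/√n, so n = (zσ/E)².
At 95% confidence, z = 1.960.
n = (1.960 × 13.3 / 4.51)² = 33.41
Round up: n = 34.

n = 34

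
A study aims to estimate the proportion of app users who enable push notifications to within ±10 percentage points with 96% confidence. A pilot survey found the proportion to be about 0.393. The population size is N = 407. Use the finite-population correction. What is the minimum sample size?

n = 81

For a proportion with margin E = 0.1 at 96% confidence, z = 2.054.
n = p̂(1−p̂)(z/E)² = 0.393 × 0.607 × (2.054/0.1)² = 100.64 — call this n₀.
Finite-population correction with N = 407: n = n₀ / (1 + (n₀−1)/N) = 100.64 / 1.245 = 80.84
Round up: n = 81.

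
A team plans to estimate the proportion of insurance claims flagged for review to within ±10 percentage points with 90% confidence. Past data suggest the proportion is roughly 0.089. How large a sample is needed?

For a proportion with margin E = 0.1 at 90% confidence, z = 1.645.
n = p̂(1−p̂)(z/E)² = 0.089 × 0.911 × (1.645/0.1)² = 21.94
Round up: n = 22.

n = 22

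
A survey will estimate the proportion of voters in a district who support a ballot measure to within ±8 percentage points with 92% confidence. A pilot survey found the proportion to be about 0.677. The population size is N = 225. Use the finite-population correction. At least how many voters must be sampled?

n = 72

For a proportion with margin E = 0.08 at 92% confidence, z = 1.751.
n = p̂(1−p̂)(z/E)² = 0.677 × 0.323 × (1.751/0.08)² = 104.76 — call this n₀.
Finite-population correction with N = 225: n = n₀ / (1 + (n₀−1)/N) = 104.76 / 1.461 = 71.70
Round up: n = 72.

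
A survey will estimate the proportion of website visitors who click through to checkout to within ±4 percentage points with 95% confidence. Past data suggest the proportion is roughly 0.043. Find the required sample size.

99

For a proportion with margin E = 0.04 at 95% confidence, z = 1.960.
n = p̂(1−p̂)(z/E)² = 0.043 × 0.957 × (1.960/0.04)² = 98.80
Round up: n = 99.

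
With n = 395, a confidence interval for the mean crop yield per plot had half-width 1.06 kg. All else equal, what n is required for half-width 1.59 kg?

176

Margin of error scales as 1/√n, so n₂ = n₁·(E₁/E₂)².
n₂ = 395 × (1.06/1.59)² = 395 × 0.4444 = 175.54
Round up: n₂ = 176.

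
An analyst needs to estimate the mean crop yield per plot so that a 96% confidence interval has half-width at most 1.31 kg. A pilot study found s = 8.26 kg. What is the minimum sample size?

168

For a mean, the margin of error is E = z·σ/√n, so n = (zσ/E)².
At 96% confidence, z = 2.054.
n = (2.054 × 8.26 / 1.31)² = 167.73
Round up: n = 168.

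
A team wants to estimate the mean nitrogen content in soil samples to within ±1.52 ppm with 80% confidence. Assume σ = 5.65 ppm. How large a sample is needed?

For a mean, the margin of error is E = z·σ/√n, so n = (zσ/E)².
At 80% confidence, z = 1.282.
n = (1.282 × 5.65 / 1.52)² = 22.71
Round up: n = 23.

n = 23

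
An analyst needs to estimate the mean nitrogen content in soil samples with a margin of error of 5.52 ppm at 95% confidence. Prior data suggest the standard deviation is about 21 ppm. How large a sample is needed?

For a mean, the margin of error is E = z·σ/√n, so n = (zσ/E)².
At 95% confidence, z = 1.960.
n = (1.960 × 21 / 5.52)² = 55.60
Round up: n = 56.

56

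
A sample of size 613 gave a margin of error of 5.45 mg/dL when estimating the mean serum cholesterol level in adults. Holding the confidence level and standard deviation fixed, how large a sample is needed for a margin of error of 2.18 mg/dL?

Margin of error scales as 1/√n, so n₂ = n₁·(E₁/E₂)².
n₂ = 613 × (5.45/2.18)² = 613 × 6.25 = 3831.25
Round up: n₂ = 3832.

3832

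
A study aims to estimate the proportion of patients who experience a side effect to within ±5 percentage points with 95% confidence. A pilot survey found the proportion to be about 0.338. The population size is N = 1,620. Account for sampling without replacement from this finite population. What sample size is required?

284

For a proportion with margin E = 0.05 at 95% confidence, z = 1.960.
n = p̂(1−p̂)(z/E)² = 0.338 × 0.662 × (1.960/0.05)² = 343.83 — call this n₀.
Finite-population correction with N = 1,620: n = n₀ / (1 + (n₀−1)/N) = 343.83 / 1.212 = 283.69
Round up: n = 284.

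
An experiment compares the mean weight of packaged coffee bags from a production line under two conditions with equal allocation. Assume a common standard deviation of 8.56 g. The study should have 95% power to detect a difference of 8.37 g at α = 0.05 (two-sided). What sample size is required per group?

28 per group

For two equal groups, n per group = 2·((z_{α/2} + z_β)·σ/δ)².
z_{α/2} = 1.960; z_β = 1.645 (power 95%).
n = 2 × (3.605 × 8.56 / 8.37)² = 2 × 13.59 = 27.18
Round up: n = 28 per group.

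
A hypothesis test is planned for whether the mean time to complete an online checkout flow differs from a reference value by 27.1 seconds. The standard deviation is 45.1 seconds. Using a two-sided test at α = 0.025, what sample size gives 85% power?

30

For a one-sample z-test, n = ((z_{α/2} + z_β)·σ/δ)².
z_{α/2} = 2.241 (two-sided α = 0.025); z_β = 1.036 (power 85% → β = 0.15).
n = (3.277 × 45.1 / 27.1)² = 29.74
Round up: n = 30.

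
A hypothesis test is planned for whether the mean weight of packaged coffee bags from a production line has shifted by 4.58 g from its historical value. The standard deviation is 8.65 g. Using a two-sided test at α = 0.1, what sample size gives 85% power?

n = 26

For a one-sample z-test, n = ((z_{α/2} + z_β)·σ/δ)².
z_{α/2} = 1.645 (two-sided α = 0.1); z_β = 1.036 (power 85% → β = 0.15).
n = (2.681 × 8.65 / 4.58)² = 25.64
Round up: n = 26.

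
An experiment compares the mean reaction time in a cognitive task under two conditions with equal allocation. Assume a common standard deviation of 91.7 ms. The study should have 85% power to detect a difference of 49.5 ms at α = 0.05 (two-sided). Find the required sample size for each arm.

62 per group

For two equal groups, n per group = 2·((z_{α/2} + z_β)·σ/δ)².
z_{α/2} = 1.960; z_β = 1.036 (power 85%).
n = 2 × (2.996 × 91.7 / 49.5)² = 2 × 30.80 = 61.60
Round up: n = 62 per group.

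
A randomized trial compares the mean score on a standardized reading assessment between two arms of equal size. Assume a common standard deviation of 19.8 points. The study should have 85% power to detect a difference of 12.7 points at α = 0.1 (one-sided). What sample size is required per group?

27 per group

For two equal groups, n per group = 2·((z_α + z_β)·σ/δ)².
z_α = 1.282; z_β = 1.036 (power 85%).
n = 2 × (2.318 × 19.8 / 12.7)² = 2 × 13.06 = 26.12
Round up: n = 27 per group.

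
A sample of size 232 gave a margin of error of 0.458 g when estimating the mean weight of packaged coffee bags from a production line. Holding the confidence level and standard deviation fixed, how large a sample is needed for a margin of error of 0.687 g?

Margin of error scales as 1/√n, so n₂ = n₁·(E₁/E₂)².
n₂ = 232 × (0.458/0.687)² = 232 × 0.4444 = 103.10
Round up: n₂ = 104.

104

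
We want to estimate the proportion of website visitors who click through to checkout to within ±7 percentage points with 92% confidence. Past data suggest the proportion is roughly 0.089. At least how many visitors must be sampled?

n = 51

For a proportion with margin E = 0.07 at 92% confidence, z = 1.751.
n = p̂(1−p̂)(z/E)² = 0.089 × 0.911 × (1.751/0.07)² = 50.73
Round up: n = 51.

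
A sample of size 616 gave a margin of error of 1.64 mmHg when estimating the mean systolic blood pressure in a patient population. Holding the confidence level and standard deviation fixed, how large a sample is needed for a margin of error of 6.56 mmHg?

Margin of error scales as 1/√n, so n₂ = n₁·(E₁/E₂)².
n₂ = 616 × (1.64/6.56)² = 616 × 0.0625 = 38.50
Round up: n₂ = 39.

39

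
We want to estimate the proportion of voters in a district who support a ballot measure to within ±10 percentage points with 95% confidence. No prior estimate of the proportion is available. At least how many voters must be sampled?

97

For a proportion with margin E = 0.1 at 95% confidence, z = 1.960.
With no prior estimate, use p = 0.5, which maximizes p(1−p) at 0.25.
n = 0.25 × (z/E)² = 0.25 × (1.960/0.1)² = 96.04
Round up: n = 97.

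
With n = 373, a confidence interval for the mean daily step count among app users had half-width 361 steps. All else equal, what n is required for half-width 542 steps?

Margin of error scales as 1/√n, so n₂ = n₁·(E₁/E₂)².
n₂ = 373 × (361/542)² = 373 × 0.4436 = 165.46
Round up: n₂ = 166.

166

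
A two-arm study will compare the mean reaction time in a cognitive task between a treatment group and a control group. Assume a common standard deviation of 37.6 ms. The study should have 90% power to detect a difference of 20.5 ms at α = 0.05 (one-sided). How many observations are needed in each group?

58 per group

For two equal groups, n per group = 2·((z_α + z_β)·σ/δ)².
z_α = 1.645; z_β = 1.282 (power 90%).
n = 2 × (2.927 × 37.6 / 20.5)² = 2 × 28.82 = 57.64
Round up: n = 58 per group.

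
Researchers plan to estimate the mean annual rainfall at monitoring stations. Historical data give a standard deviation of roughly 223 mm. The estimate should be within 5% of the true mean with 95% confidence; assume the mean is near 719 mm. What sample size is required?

For a mean, the margin of error is E = z·σ/√n, so n = (zσ/E)².
At 95% confidence, z = 1.960.
E = 5% of 719 = 35.95 mm.
n = (1.960 × 223 / 35.95)² = 147.82
Round up: n = 148.

n = 148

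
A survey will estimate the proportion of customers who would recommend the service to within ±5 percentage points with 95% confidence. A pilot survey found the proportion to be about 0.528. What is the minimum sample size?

383

For a proportion with margin E = 0.05 at 95% confidence, z = 1.960.
n = p̂(1−p̂)(z/E)² = 0.528 × 0.472 × (1.960/0.05)² = 382.96
Round up: n = 383.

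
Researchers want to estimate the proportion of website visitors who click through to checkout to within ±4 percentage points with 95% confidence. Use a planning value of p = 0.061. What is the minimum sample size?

n = 138

For a proportion with margin E = 0.04 at 95% confidence, z = 1.960.
n = p̂(1−p̂)(z/E)² = 0.061 × 0.939 × (1.960/0.04)² = 137.53
Round up: n = 138.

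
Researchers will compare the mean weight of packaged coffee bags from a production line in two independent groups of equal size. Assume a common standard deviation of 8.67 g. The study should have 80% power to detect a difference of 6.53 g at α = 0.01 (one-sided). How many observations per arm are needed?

36 per group

For two equal groups, n per group = 2·((z_α + z_β)·σ/δ)².
z_α = 2.326; z_β = 0.842 (power 80%).
n = 2 × (3.168 × 8.67 / 6.53)² = 2 × 17.69 = 35.38
Round up: n = 36 per group.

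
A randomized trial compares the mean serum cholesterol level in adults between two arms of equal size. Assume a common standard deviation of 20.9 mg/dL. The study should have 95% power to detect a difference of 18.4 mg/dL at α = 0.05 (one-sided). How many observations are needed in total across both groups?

56 total

For two equal groups, n per group = 2·((z_α + z_β)·σ/δ)².
z_α = 1.645; z_β = 1.645 (power 95%).
n = 2 × (3.290 × 20.9 / 18.4)² = 2 × 13.97 = 27.94
Round up: n = 28 per group.
Total across both groups: 2 × 28 = 56.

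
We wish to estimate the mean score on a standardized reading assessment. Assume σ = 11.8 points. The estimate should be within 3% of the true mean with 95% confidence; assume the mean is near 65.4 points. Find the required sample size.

For a mean, the margin of error is E = z·σ/√n, so n = (zσ/E)².
At 95% confidence, z = 1.960.
E = 3% of 65.4 = 1.962 points.
n = (1.960 × 11.8 / 1.962)² = 138.96
Round up: n = 139.

139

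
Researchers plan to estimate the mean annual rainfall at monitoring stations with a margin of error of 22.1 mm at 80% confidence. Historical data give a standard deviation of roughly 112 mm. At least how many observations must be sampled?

For a mean, the margin of error is E = z·σ/√n, so n = (zσ/E)².
At 80% confidence, z = 1.282.
n = (1.282 × 112 / 22.1)² = 42.21
Round up: n = 43.

n = 43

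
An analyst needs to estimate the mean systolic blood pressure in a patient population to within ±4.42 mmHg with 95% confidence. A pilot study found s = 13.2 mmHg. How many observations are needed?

For a mean, the margin of error is E = z·σ/√n, so n = (zσ/E)².
At 95% confidence, z = 1.960.
n = (1.960 × 13.2 / 4.42)² = 34.26
Round up: n = 35.

n = 35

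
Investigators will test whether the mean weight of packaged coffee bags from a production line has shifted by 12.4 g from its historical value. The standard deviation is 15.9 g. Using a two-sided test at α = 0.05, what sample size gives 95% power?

For a one-sample z-test, n = ((z_{α/2} + z_β)·σ/δ)².
z_{α/2} = 1.960 (two-sided α = 0.05); z_β = 1.645 (power 95% → β = 0.05).
n = (3.605 × 15.9 / 12.4)² = 21.37
Round up: n = 22.

22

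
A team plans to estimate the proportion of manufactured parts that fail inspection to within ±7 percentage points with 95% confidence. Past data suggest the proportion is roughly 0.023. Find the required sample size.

For a proportion with margin E = 0.07 at 95% confidence, z = 1.960.
n = p̂(1−p̂)(z/E)² = 0.023 × 0.977 × (1.960/0.07)² = 17.62
Round up: n = 18.

18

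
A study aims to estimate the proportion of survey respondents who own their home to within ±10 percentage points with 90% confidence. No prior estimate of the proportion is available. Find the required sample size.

68

For a proportion with margin E = 0.1 at 90% confidence, z = 1.645.
With no prior estimate, use p = 0.5, which maximizes p(1−p) at 0.25.
n = 0.25 × (z/E)² = 0.25 × (1.645/0.1)² = 67.65
Round up: n = 68.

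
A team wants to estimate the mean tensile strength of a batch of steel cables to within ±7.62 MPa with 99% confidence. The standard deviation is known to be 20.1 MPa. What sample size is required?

For a mean, the margin of error is E = z·σ/√n, so n = (zσ/E)².
At 99% confidence, z = 2.576.
n = (2.576 × 20.1 / 7.62)² = 46.17
Round up: n = 47.

47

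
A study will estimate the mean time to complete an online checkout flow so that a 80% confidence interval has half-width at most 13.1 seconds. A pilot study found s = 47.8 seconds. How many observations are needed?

22

For a mean, the margin of error is E = z·σ/√n, so n = (zσ/E)².
At 80% confidence, z = 1.282.
n = (1.282 × 47.8 / 13.1)² = 21.88
Round up: n = 22.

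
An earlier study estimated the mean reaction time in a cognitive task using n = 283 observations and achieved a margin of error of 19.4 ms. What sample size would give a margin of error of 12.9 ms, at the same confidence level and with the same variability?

641

Margin of error scales as 1/√n, so n₂ = n₁·(E₁/E₂)².
n₂ = 283 × (19.4/12.9)² = 283 × 2.262 = 640.15
Round up: n₂ = 641.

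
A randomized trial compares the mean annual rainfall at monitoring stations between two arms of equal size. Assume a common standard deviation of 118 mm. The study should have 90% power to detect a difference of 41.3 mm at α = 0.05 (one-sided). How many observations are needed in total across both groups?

280 total

For two equal groups, n per group = 2·((z_α + z_β)·σ/δ)².
z_α = 1.645; z_β = 1.282 (power 90%).
n = 2 × (2.927 × 118 / 41.3)² = 2 × 69.94 = 139.88
Round up: n = 140 per group.
Total across both groups: 2 × 140 = 280.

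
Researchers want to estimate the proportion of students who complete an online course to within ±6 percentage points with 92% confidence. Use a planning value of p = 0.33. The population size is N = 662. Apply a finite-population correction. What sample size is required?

For a proportion with margin E = 0.06 at 92% confidence, z = 1.751.
n = p̂(1−p̂)(z/E)² = 0.33 × 0.67 × (1.751/0.06)² = 188.30 — call this n₀.
Finite-population correction with N = 662: n = n₀ / (1 + (n₀−1)/N) = 188.30 / 1.283 = 146.77
Round up: n = 147.

147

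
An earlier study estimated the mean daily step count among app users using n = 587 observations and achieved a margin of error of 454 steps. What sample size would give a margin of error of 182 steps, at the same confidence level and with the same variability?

Margin of error scales as 1/√n, so n₂ = n₁·(E₁/E₂)².
n₂ = 587 × (454/182)² = 587 × 6.223 = 3652.90
Round up: n₂ = 3653.

3653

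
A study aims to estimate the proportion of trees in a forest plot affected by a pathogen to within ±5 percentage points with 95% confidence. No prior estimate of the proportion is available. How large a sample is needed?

For a proportion with margin E = 0.05 at 95% confidence, z = 1.960.
With no prior estimate, use p = 0.5, which maximizes p(1−p) at 0.25.
n = 0.25 × (z/E)² = 0.25 × (1.960/0.05)² = 384.16
Round up: n = 385.

385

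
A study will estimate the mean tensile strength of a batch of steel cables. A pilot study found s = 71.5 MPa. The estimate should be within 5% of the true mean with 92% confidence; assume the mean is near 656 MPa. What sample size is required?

n = 15

For a mean, the margin of error is E = z·σ/√n, so n = (zσ/E)².
At 92% confidence, z = 1.751.
E = 5% of 656 = 32.8 MPa.
n = (1.751 × 71.5 / 32.8)² = 14.57
Round up: n = 15.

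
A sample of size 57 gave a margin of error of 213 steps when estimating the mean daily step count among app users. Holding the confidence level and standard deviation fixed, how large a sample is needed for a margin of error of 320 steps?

Margin of error scales as 1/√n, so n₂ = n₁·(E₁/E₂)².
n₂ = 57 × (213/320)² = 57 × 0.4431 = 25.26
Round up: n₂ = 26.

26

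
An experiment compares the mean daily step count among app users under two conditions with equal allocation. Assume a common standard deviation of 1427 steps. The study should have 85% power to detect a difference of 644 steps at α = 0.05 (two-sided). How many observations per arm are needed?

89 per group

For two equal groups, n per group = 2·((z_{α/2} + z_β)·σ/δ)².
z_{α/2} = 1.960; z_β = 1.036 (power 85%).
n = 2 × (2.996 × 1427 / 644)² = 2 × 44.07 = 88.14
Round up: n = 89 per group.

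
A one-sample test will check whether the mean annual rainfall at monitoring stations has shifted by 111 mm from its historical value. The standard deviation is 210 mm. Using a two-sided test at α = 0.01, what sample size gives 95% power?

64

For a one-sample z-test, n = ((z_{α/2} + z_β)·σ/δ)².
z_{α/2} = 2.576 (two-sided α = 0.01); z_β = 1.645 (power 95% → β = 0.05).
n = (4.221 × 210 / 111)² = 63.77
Round up: n = 64.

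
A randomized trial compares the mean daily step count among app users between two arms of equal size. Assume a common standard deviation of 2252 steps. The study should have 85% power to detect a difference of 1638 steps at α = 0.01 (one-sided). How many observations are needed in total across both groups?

For two equal groups, n per group = 2·((z_α + z_β)·σ/δ)².
z_α = 2.326; z_β = 1.036 (power 85%).
n = 2 × (3.362 × 2252 / 1638)² = 2 × 21.37 = 42.74
Round up: n = 43 per group.
Total across both groups: 2 × 43 = 86.

86 total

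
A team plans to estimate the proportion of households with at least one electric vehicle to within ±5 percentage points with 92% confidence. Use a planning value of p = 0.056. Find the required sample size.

65

For a proportion with margin E = 0.05 at 92% confidence, z = 1.751.
n = p̂(1−p̂)(z/E)² = 0.056 × 0.944 × (1.751/0.05)² = 64.83
Round up: n = 65.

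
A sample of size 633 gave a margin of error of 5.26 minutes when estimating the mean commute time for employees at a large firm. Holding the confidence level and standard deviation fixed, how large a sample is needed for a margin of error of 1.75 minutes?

Margin of error scales as 1/√n, so n₂ = n₁·(E₁/E₂)².
n₂ = 633 × (5.26/1.75)² = 633 × 9.034 = 5718.52
Round up: n₂ = 5719.

5719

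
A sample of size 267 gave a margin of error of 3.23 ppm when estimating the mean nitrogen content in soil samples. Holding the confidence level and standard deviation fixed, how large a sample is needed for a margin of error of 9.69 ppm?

30

Margin of error scales as 1/√n, so n₂ = n₁·(E₁/E₂)².
n₂ = 267 × (3.23/9.69)² = 267 × 0.1111 = 29.66
Round up: n₂ = 30.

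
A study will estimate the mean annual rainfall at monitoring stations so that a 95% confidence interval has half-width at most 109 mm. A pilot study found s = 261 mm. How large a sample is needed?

For a mean, the margin of error is E = z·σ/√n, so n = (zσ/E)².
At 95% confidence, z = 1.960.
n = (1.960 × 261 / 109)² = 22.03
Round up: n = 23.

23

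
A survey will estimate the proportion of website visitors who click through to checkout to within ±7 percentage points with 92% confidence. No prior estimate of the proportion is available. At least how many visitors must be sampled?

n = 157

For a proportion with margin E = 0.07 at 92% confidence, z = 1.751.
With no prior estimate, use p = 0.5, which maximizes p(1−p) at 0.25.
n = 0.25 × (z/E)² = 0.25 × (1.751/0.07)² = 156.43
Round up: n = 157.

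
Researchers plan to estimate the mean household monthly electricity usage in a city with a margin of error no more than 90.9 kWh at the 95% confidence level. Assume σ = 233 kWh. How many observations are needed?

For a mean, the margin of error is E = z·σ/√n, so n = (zσ/E)².
At 95% confidence, z = 1.960.
n = (1.960 × 233 / 90.9)² = 25.24
Round up: n = 26.

n = 26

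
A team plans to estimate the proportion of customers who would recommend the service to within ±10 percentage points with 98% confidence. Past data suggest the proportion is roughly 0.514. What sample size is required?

For a proportion with margin E = 0.1 at 98% confidence, z = 2.326.
n = p̂(1−p̂)(z/E)² = 0.514 × 0.486 × (2.326/0.1)² = 135.15
Round up: n = 136.

n = 136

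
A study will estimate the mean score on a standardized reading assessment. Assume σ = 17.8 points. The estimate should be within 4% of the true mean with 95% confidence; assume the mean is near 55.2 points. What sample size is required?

For a mean, the margin of error is E = z·σ/√n, so n = (zσ/E)².
At 95% confidence, z = 1.960.
E = 4% of 55.2 = 2.208 points.
n = (1.960 × 17.8 / 2.208)² = 249.66
Round up: n = 250.

250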